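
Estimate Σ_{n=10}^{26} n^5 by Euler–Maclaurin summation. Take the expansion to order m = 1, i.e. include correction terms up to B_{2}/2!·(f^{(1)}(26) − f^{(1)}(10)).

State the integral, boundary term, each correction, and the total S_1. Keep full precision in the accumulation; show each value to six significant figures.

The integral term ∫_10^26 x^5 dx = 5.13193e+07.
Boundary: ½(f(10) + f(26)) = ½(100000 + 1.18814e+07) = 5.99069e+06.
Integral + boundary = 5.73100e+07.
Correction k=1: B_{2}/2! · (f^{(1)}(26) − f^{(1)}(10)) = 1/12 · (2.28488e+06 − 50000.0) = 186240.

S_1 ≈ 5.74962e+07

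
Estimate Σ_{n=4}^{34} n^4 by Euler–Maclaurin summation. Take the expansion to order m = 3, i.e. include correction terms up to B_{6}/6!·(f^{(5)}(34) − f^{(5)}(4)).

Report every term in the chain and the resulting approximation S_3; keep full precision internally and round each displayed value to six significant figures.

The integral term ∫_4^34 x^4 dx = 9.08688e+06.
Endpoint term: (f(4) + f(34))/2 = (256.000 + 1.33634e+06)/2 = 668296.
Running total after boundary: 9.75518e+06.
k=1: B_{2}/(2)! × [f^{(1)}(34) − f^{(1)}(4)] = 1/12 × (157216 − 256.000) = 13080.0.
Running total after k=1: 9.76826e+06.
k=2: B_{4}/(4)! × [f^{(3)}(34) − f^{(3)}(4)] = −1/720 × (816.000 − 96.0000) = -1.00000.
Running total after k=2: 9.76826e+06.
k=3: B_{6}/(6)! × [f^{(5)}(34) − f^{(5)}(4)] = 1/30240 × (0.00000 − 0.00000) = 0.00000.

S_3 ≈ 9.76826e+06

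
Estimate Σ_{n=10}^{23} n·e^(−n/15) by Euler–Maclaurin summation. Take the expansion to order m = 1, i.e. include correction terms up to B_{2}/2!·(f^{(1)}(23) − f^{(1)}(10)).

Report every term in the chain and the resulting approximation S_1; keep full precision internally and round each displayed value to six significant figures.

S_1 ≈ 74.5419

The integral term ∫_10^23 x·e^(−x/15) dx = 69.5168.
Boundary: ½(f(10) + f(23)) = ½(5.13417 + 4.96375) = 5.04896.
Running total after boundary: 74.5658.
Order-1 term: 1/12 · (-0.115101 − 0.171139) = -0.0238534.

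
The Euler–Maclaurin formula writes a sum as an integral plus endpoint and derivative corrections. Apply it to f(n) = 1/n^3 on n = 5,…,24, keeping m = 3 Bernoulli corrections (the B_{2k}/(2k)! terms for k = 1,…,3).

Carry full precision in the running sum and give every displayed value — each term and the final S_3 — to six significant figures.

S_3 ≈ 0.0235622

The integral term ∫_5^24 1/x^3 dx = 0.0191319.
½[f(5) + f(24)] = ½[0.00800000 + 7.23380e-05] = 0.00403617.
Integral + boundary = 0.0231681.
Order-1 term: 1/12 · (-9.04225e-06 − (-0.00480000)) = 0.000399246.
Partial sum through k=1: 0.0235674.
Order-2 term: −1/720 · (-3.13967e-07 − (-0.00384000)) = -5.33290e-06.
Partial sum through k=2: 0.0235620.
Order-3 term: 1/30240 · (-2.28934e-08 − (-0.00645120)) = 2.13333e-07.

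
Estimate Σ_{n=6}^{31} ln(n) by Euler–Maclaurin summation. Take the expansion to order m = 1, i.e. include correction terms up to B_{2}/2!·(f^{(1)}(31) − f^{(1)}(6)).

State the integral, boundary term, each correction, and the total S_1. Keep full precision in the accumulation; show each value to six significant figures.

S_1 ≈ 73.3047

∫_6^31 ln(x) dx evaluates to 70.7030.
½[f(6) + f(31)] = ½[1.79176 + 3.43399] = 2.61287.
Running total after boundary: 73.3159.
k=1: B_{2}/(2)! × [f^{(1)}(31) − f^{(1)}(6)] = 1/12 × (0.0322581 − 0.166667) = -0.0112007.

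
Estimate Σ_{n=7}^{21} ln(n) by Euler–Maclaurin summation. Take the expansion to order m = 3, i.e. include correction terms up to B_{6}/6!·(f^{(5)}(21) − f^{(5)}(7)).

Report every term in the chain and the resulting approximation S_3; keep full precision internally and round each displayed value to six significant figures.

Integral: ∫_7^21 ln(x) dx = 36.3136.
Boundary: ½(f(7) + f(21)) = ½(1.94591 + 3.04452) = 2.49522.
Running total after boundary: 38.8088.
Order-1 term: 1/12 · (0.0476190 − 0.142857) = -0.00793651.
Running total after k=1: 38.8009.
Order-2 term: −1/720 · (0.000215959 − 0.00583090) = 7.79853e-06.
Running total after k=2: 38.8009.
Order-3 term: 1/30240 · (5.87645e-06 − 0.00142798) = -4.70271e-08.

S_3 ≈ 38.8009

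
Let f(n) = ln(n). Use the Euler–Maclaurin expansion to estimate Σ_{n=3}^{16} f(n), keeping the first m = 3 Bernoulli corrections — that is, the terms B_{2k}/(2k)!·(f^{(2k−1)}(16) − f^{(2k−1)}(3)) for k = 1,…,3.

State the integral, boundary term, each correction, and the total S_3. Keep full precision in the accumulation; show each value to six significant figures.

S_3 ≈ 29.9787

∫_3^16 ln(x) dx evaluates to 28.0656.
Boundary: ½(f(3) + f(16)) = ½(1.09861 + 2.77259) = 1.93560.
Running total after boundary: 30.0012.
Correction k=1: B_{2}/2! · (f^{(1)}(16) − f^{(1)}(3)) = 1/12 · (0.0625000 − 0.333333) = -0.0225694.
Running total after k=1: 29.9786.
Correction k=2: B_{4}/4! · (f^{(3)}(16) − f^{(3)}(3)) = −1/720 · (0.000488281 − 0.0740741) = 0.000102202.
Running total after k=2: 29.9787.
Correction k=3: B_{6}/6! · (f^{(5)}(16) − f^{(5)}(3)) = 1/30240 · (2.28882e-05 − 0.0987654) = -3.26530e-06.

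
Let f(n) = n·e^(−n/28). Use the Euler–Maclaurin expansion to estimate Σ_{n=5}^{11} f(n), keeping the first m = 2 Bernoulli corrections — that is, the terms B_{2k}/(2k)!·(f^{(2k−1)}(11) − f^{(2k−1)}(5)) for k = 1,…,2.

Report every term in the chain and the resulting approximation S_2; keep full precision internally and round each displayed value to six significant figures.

The integral term ∫_5^11 x·e^(−x/28) dx = 35.6563.
½[f(5) + f(11)] = ½[4.18232 + 7.42638] = 5.80435.
So far: 41.4607.
Order-1 term: 1/12 · (0.409897 − 0.687096) = -0.0230999.
Running total after k=1: 41.4376.
Order-2 term: −1/720 · (0.00224509 − 0.00301024) = 1.06271e-06.

S_2 ≈ 41.4376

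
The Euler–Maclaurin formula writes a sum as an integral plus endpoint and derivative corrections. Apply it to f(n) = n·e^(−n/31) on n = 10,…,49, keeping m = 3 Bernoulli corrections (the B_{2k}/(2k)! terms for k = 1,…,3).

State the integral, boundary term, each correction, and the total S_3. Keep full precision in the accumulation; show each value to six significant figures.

S_3 ≈ 418.682

∫_10^49 x·e^(−x/31) dx evaluates to 410.068.
Endpoint term: (f(10) + f(49))/2 = (7.24278 + 10.0863)/2 = 8.66452.
Running total after boundary: 418.732.
Order-1 term: 1/12 · (-0.119521 − 0.490640) = -0.0508467.
After k=1: 418.682.
Order-2 term: −1/720 · (0.000304020 − 0.00201789) = 2.38038e-06.
After k=2: 418.682.
Order-3 term: 1/30240 · (7.62135e-07 − 3.66830e-06) = -9.61033e-11.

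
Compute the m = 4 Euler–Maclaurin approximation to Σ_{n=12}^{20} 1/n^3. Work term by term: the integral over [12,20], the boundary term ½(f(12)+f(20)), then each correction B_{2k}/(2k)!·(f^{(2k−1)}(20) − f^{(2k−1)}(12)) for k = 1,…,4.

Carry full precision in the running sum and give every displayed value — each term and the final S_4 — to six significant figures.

S_4 ≈ 0.00258454

Integral: ∫_12^20 1/x^3 dx = 0.00222222.
Endpoint term: (f(12) + f(20))/2 = (0.000578704 + 0.000125000)/2 = 0.000351852.
So far: 0.00257407.
k=1: B_{2}/(2)! × [f^{(1)}(20) − f^{(1)}(12)] = 1/12 × (-1.87500e-05 − (-0.000144676)) = 1.04938e-05.
After k=1: 0.00258457.
k=2: B_{4}/(4)! × [f^{(3)}(20) − f^{(3)}(12)] = −1/720 × (-9.37500e-07 − (-2.00939e-05)) = -2.66061e-08.
After k=2: 0.00258454.
k=3: B_{6}/(6)! × [f^{(5)}(20) − f^{(5)}(12)] = 1/30240 × (-9.84375e-08 − (-5.86071e-06)) = 1.90551e-10.
After k=3: 0.00258454.
k=4: B_{8}/(8)! × [f^{(7)}(20) − f^{(7)}(12)] = −1/1209600 × (-1.77188e-08 − (-2.93036e-06)) = -2.40794e-12.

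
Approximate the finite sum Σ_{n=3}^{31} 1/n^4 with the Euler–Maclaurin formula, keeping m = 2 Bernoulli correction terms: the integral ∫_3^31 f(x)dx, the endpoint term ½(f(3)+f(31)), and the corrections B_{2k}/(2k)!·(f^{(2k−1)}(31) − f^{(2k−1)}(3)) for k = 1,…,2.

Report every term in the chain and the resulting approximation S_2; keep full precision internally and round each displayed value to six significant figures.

S_2 ≈ 0.0198034

∫_3^31 1/x^4 dx evaluates to 0.0123345.
Endpoint term: (f(3) + f(31))/2 = (0.0123457 + 1.08281e-06)/2 = 0.00617338.
Integral + boundary = 0.0185079.
Order-1 term: 1/12 · (-1.39718e-07 − (-0.0164609)) = 0.00137173.
After k=1: 0.0198796.
Order-2 term: −1/720 · (-4.36164e-09 − (-0.0548697)) = -7.62079e-05.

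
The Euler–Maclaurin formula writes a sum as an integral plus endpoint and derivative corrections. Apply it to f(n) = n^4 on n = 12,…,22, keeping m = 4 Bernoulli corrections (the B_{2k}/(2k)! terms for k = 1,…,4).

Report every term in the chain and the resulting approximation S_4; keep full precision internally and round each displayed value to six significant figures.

S_4 ≈ 1.11143e+06

∫_12^22 x^4 dx evaluates to 980960.
Boundary: ½(f(12) + f(22)) = ½(20736.0 + 234256) = 127496.
So far: 1.10846e+06.
Correction k=1: B_{2}/2! · (f^{(1)}(22) − f^{(1)}(12)) = 1/12 · (42592.0 − 6912.00) = 2973.33.
Running total after k=1: 1.11143e+06.
Correction k=2: B_{4}/4! · (f^{(3)}(22) − f^{(3)}(12)) = −1/720 · (528.000 − 288.000) = -0.333333.
Running total after k=2: 1.11143e+06.
Correction k=3: B_{6}/6! · (f^{(5)}(22) − f^{(5)}(12)) = 1/30240 · (0.00000 − 0.00000) = 0.00000.
Running total after k=3: 1.11143e+06.
Correction k=4: B_{8}/8! · (f^{(7)}(22) − f^{(7)}(12)) = −1/1209600 · (0.00000 − 0.00000) = 0.00000.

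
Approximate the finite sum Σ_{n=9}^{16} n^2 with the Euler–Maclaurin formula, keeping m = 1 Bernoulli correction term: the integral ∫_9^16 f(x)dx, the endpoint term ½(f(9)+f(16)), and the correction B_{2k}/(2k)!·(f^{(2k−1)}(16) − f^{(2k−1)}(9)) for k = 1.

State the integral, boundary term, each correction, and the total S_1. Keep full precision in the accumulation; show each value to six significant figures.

The integral term ∫_9^16 x^2 dx = 1122.33.
Boundary: ½(f(9) + f(16)) = ½(81.0000 + 256.000) = 168.500.
Integral + boundary = 1290.83.
Correction k=1: B_{2}/2! · (f^{(1)}(16) − f^{(1)}(9)) = 1/12 · (32.0000 − 18.0000) = 1.16667.

S_1 ≈ 1292.00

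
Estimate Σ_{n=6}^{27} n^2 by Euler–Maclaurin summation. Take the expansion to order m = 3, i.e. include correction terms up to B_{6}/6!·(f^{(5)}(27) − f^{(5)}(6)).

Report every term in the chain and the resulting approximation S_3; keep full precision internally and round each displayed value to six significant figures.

S_3 ≈ 6875.00

The integral term ∫_6^27 x^2 dx = 6489.00.
Endpoint term: (f(6) + f(27))/2 = (36.0000 + 729.000)/2 = 382.500.
So far: 6871.50.
Order-1 term: 1/12 · (54.0000 − 12.0000) = 3.50000.
Running total after k=1: 6875.00.
Order-2 term: −1/720 · (0.00000 − 0.00000) = 0.00000.
Running total after k=2: 6875.00.
Order-3 term: 1/30240 · (0.00000 − 0.00000) = 0.00000.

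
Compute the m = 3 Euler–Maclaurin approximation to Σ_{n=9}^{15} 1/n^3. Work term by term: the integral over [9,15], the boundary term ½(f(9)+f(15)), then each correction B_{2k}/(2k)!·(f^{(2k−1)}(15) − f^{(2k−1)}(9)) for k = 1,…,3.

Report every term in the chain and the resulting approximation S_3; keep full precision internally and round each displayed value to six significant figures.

∫_9^15 1/x^3 dx evaluates to 0.00395062.
½[f(9) + f(15)] = ½[0.00137174 + 0.000296296] = 0.000834019.
So far: 0.00478464.
k=1: B_{2}/(2)! × [f^{(1)}(15) − f^{(1)}(9)] = 1/12 × (-5.92593e-05 − (-0.000457247)) = 3.31657e-05.
Partial sum through k=1: 0.00481780.
k=2: B_{4}/(4)! × [f^{(3)}(15) − f^{(3)}(9)] = −1/720 × (-5.26749e-06 − (-0.000112901)) = -1.49490e-07.
Partial sum through k=2: 0.00481765.
k=3: B_{6}/(6)! × [f^{(5)}(15) − f^{(5)}(9)] = 1/30240 × (-9.83265e-07 − (-5.85410e-05)) = 1.90337e-09.

S_3 ≈ 0.00481765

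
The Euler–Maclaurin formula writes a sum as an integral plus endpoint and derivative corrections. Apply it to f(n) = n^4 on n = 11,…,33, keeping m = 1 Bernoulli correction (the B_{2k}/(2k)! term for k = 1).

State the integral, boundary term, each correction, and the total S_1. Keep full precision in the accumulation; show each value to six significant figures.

S_1 ≈ 8.40668e+06

The integral term ∫_11^33 x^4 dx = 7.79487e+06.
Boundary: ½(f(11) + f(33)) = ½(14641.0 + 1.18592e+06) = 600281.
Running total after boundary: 8.39515e+06.
k=1: B_{2}/(2)! × [f^{(1)}(33) − f^{(1)}(11)] = 1/12 × (143748 − 5324.00) = 11535.3.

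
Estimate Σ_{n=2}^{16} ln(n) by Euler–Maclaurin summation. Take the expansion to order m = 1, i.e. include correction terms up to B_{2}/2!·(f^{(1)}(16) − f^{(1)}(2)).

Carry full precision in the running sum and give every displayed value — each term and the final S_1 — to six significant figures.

S_1 ≈ 30.6715

∫_2^16 ln(x) dx evaluates to 28.9751.
Endpoint term: (f(2) + f(16))/2 = (0.693147 + 2.77259)/2 = 1.73287.
So far: 30.7080.
Correction k=1: B_{2}/2! · (f^{(1)}(16) − f^{(1)}(2)) = 1/12 · (0.0625000 − 0.500000) = -0.0364583.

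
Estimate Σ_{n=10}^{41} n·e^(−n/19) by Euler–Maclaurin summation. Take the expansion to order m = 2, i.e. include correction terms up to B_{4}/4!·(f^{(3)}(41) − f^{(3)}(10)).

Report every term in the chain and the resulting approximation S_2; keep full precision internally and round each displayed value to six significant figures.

∫_10^41 x·e^(−x/19) dx evaluates to 193.771.
½[f(10) + f(41)] = ½[5.90778 + 4.73829] = 5.32303.
Integral + boundary = 199.094.
Correction k=1: B_{2}/2! · (f^{(1)}(41) − f^{(1)}(10)) = 1/12 · (-0.133816 − 0.279842) = -0.0344715.
After k=1: 199.059.
Correction k=2: B_{4}/4! · (f^{(3)}(41) − f^{(3)}(10)) = −1/720 · (0.000269586 − 0.00404819) = 5.24806e-06.

S_2 ≈ 199.059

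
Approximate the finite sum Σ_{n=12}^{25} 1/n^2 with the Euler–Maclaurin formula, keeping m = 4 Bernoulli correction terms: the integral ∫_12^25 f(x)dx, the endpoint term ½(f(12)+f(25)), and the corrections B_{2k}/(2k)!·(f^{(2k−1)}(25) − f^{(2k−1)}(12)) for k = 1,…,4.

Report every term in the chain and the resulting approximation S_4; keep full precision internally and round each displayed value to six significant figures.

Integral: ∫_12^25 1/x^2 dx = 0.0433333.
Boundary: ½(f(12) + f(25)) = ½(0.00694444 + 0.00160000) = 0.00427222.
Running total after boundary: 0.0476056.
Order-1 term: 1/12 · (-0.000128000 − (-0.00115741)) = 8.57840e-05.
Partial sum through k=1: 0.0476913.
Order-2 term: −1/720 · (-2.45760e-06 − (-9.64506e-05)) = -1.30546e-07.
Partial sum through k=2: 0.0476912.
Order-3 term: 1/30240 · (-1.17965e-07 − (-2.00939e-05)) = 6.60579e-10.
Partial sum through k=3: 0.0476912.
Order-4 term: −1/1209600 · (-1.05696e-08 − (-7.81429e-06)) = -6.45149e-12.

S_4 ≈ 0.0476912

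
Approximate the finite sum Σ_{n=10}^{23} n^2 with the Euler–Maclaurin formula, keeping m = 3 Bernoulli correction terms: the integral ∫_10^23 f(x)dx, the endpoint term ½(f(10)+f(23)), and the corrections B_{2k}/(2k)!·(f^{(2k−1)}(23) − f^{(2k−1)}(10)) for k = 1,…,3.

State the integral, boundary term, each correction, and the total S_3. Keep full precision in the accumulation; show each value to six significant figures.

∫_10^23 x^2 dx evaluates to 3722.33.
½[f(10) + f(23)] = ½[100.000 + 529.000] = 314.500.
Integral + boundary = 4036.83.
k=1: B_{2}/(2)! × [f^{(1)}(23) − f^{(1)}(10)] = 1/12 × (46.0000 − 20.0000) = 2.16667.
Partial sum through k=1: 4039.00.
k=2: B_{4}/(4)! × [f^{(3)}(23) − f^{(3)}(10)] = −1/720 × (0.00000 − 0.00000) = 0.00000.
Partial sum through k=2: 4039.00.
k=3: B_{6}/(6)! × [f^{(5)}(23) − f^{(5)}(10)] = 1/30240 × (0.00000 − 0.00000) = 0.00000.

S_3 ≈ 4039.00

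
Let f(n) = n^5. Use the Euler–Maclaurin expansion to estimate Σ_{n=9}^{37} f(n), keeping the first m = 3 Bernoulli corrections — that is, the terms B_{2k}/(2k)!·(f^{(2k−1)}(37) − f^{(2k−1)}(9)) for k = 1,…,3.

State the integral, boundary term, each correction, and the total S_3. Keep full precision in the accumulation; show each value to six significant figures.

S_3 ≈ 4.63012e+08

Integral: ∫_9^37 x^5 dx = 4.27532e+08.
½[f(9) + f(37)] = ½[59049.0 + 6.93440e+07] = 3.47015e+07.
So far: 4.62234e+08.
Order-1 term: 1/12 · (9.37080e+06 − 32805.0) = 778167.
After k=1: 4.63012e+08.
Order-2 term: −1/720 · (82140.0 − 4860.00) = -107.333.
After k=2: 4.63012e+08.
Order-3 term: 1/30240 · (120.000 − 120.000) = 0.00000.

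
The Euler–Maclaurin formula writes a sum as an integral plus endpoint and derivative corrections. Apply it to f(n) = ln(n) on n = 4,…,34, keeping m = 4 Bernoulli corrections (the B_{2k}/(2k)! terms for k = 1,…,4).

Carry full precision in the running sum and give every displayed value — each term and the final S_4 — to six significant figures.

S_4 ≈ 86.7891

∫_4^34 ln(x) dx evaluates to 84.3511.
Endpoint term: (f(4) + f(34))/2 = (1.38629 + 3.52636)/2 = 2.45633.
Integral + boundary = 86.8074.
Order-1 term: 1/12 · (0.0294118 − 0.250000) = -0.0183824.
Running total after k=1: 86.7890.
Order-2 term: −1/720 · (5.08854e-05 − 0.0312500) = 4.33321e-05.
Running total after k=2: 86.7891.
Order-3 term: 1/30240 · (5.28222e-07 − 0.0234375) = -7.75032e-07.
Running total after k=3: 86.7891.
Order-4 term: −1/1209600 · (1.37082e-08 − 0.0439453) = 3.63304e-08.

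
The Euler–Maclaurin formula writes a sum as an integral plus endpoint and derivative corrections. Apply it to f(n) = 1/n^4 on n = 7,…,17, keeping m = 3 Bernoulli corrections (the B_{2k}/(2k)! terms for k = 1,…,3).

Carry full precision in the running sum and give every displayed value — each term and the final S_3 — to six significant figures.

Integral: ∫_7^17 1/x^4 dx = 0.000903970.
Boundary: ½(f(7) + f(17)) = ½(0.000416493 + 1.19730e-05) = 0.000214233.
Running total after boundary: 0.00111820.
Order-1 term: 1/12 · (-2.81719e-06 − (-0.000237996)) = 1.95982e-05.
Running total after k=1: 0.00113780.
Order-2 term: −1/720 · (-2.92441e-07 − (-0.000145712)) = -2.01971e-07.
Running total after k=2: 0.00113760.
Order-3 term: 1/30240 · (-5.66668e-08 − (-0.000166528)) = 5.50500e-09.

S_3 ≈ 0.00113760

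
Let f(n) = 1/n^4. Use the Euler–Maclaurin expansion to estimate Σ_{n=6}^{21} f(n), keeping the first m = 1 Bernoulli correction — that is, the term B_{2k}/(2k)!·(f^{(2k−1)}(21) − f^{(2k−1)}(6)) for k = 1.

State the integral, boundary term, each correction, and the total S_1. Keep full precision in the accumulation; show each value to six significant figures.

∫_6^21 1/x^4 dx evaluates to 0.00150722.
Boundary: ½(f(6) + f(21)) = ½(0.000771605 + 5.14189e-06) = 0.000388373.
Running total after boundary: 0.00189559.
k=1: B_{2}/(2)! × [f^{(1)}(21) − f^{(1)}(6)] = 1/12 × (-9.79408e-07 − (-0.000514403)) = 4.27853e-05.

S_1 ≈ 0.00193838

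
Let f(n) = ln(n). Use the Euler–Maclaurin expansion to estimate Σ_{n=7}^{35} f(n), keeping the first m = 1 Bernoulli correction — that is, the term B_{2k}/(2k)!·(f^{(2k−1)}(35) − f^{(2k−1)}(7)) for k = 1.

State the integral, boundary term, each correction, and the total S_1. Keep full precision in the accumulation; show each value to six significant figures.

The integral term ∫_7^35 ln(x) dx = 82.8158.
Endpoint term: (f(7) + f(35))/2 = (1.94591 + 3.55535)/2 = 2.75063.
Running total after boundary: 85.5664.
Order-1 term: 1/12 · (0.0285714 − 0.142857) = -0.00952381.

S_1 ≈ 85.5569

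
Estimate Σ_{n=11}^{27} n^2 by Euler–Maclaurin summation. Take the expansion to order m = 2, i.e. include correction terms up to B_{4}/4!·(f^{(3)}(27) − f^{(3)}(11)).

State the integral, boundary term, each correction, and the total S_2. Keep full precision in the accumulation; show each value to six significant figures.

S_2 ≈ 6545.00

The integral term ∫_11^27 x^2 dx = 6117.33.
Boundary: ½(f(11) + f(27)) = ½(121.000 + 729.000) = 425.000.
So far: 6542.33.
k=1: B_{2}/(2)! × [f^{(1)}(27) − f^{(1)}(11)] = 1/12 × (54.0000 − 22.0000) = 2.66667.
After k=1: 6545.00.
k=2: B_{4}/(4)! × [f^{(3)}(27) − f^{(3)}(11)] = −1/720 × (0.00000 − 0.00000) = 0.00000.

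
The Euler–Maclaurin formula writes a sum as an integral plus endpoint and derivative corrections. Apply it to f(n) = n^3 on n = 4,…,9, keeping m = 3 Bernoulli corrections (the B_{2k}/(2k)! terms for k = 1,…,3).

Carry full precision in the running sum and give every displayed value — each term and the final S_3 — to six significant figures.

S_3 ≈ 1989.00

The integral term ∫_4^9 x^3 dx = 1576.25.
Boundary: ½(f(4) + f(9)) = ½(64.0000 + 729.000) = 396.500.
So far: 1972.75.
Correction k=1: B_{2}/2! · (f^{(1)}(9) − f^{(1)}(4)) = 1/12 · (243.000 − 48.0000) = 16.2500.
Partial sum through k=1: 1989.00.
Correction k=2: B_{4}/4! · (f^{(3)}(9) − f^{(3)}(4)) = −1/720 · (6.00000 − 6.00000) = 0.00000.
Partial sum through k=2: 1989.00.
Correction k=3: B_{6}/6! · (f^{(5)}(9) − f^{(5)}(4)) = 1/30240 · (0.00000 − 0.00000) = 0.00000.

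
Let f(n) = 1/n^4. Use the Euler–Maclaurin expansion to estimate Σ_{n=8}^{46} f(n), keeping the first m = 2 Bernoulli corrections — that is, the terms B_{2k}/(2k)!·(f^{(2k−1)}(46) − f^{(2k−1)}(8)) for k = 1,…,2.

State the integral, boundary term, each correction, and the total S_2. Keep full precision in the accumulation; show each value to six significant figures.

S_2 ≈ 0.000779891

Integral: ∫_8^46 1/x^4 dx = 0.000647617.
½[f(8) + f(46)] = ½[0.000244141 + 2.23341e-07] = 0.000122182.
So far: 0.000769799.
Correction k=1: B_{2}/2! · (f^{(1)}(46) − f^{(1)}(8)) = 1/12 · (-1.94210e-08 − (-0.000122070)) = 1.01709e-05.
Partial sum through k=1: 0.000779970.
Correction k=2: B_{4}/4! · (f^{(3)}(46) − f^{(3)}(8)) = −1/720 · (-2.75345e-10 − (-5.72205e-05)) = -7.94725e-08.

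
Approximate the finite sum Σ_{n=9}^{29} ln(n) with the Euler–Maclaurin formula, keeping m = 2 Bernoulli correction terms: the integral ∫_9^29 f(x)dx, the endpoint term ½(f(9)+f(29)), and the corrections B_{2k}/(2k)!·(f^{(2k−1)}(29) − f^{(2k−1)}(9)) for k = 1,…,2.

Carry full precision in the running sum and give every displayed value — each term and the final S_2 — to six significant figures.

S_2 ≈ 60.6524

The integral term ∫_9^29 ln(x) dx = 57.8766.
Boundary: ½(f(9) + f(29)) = ½(2.19722 + 3.36730) = 2.78226.
So far: 60.6588.
Order-1 term: 1/12 · (0.0344828 − 0.111111) = -0.00638570.
Running total after k=1: 60.6524.
Order-2 term: −1/720 · (8.20042e-05 − 0.00274348) = 3.69650e-06.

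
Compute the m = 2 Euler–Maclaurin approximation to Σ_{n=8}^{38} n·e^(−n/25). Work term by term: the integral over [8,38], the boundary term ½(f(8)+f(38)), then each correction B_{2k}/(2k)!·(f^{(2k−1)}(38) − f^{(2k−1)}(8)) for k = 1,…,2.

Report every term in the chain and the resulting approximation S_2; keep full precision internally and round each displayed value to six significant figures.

Integral: ∫_8^38 x·e^(−x/25) dx = 254.602.
Boundary: ½(f(8) + f(38)) = ½(5.80919 + 8.31105) = 7.06012.
So far: 261.662.
Correction k=1: B_{2}/2! · (f^{(1)}(38) − f^{(1)}(8)) = 1/12 · (-0.113730 − 0.493781) = -0.0506260.
After k=1: 261.611.
Correction k=2: B_{4}/4! · (f^{(3)}(38) − f^{(3)}(8)) = −1/720 · (0.000517910 − 0.00311373) = 3.60530e-06.

S_2 ≈ 261.611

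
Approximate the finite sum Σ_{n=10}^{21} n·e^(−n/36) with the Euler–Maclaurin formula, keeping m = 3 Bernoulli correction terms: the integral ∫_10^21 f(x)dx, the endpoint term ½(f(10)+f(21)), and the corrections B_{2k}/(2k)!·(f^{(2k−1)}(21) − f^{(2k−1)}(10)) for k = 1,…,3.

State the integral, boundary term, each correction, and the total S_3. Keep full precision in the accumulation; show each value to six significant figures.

S_3 ≈ 118.895

Integral: ∫_10^21 x·e^(−x/36) dx = 109.274.
½[f(10) + f(21)] = ½[7.57465 + 11.7187] = 9.64669.
So far: 118.921.
Order-1 term: 1/12 · (0.232515 − 0.547058) = -0.0262120.
After k=1: 118.895.
Order-2 term: −1/720 · (0.00104057 − 0.00159104) = 7.64536e-07.
After k=2: 118.895.
Order-3 term: 1/30240 · (1.46739e-06 − 2.12961e-06) = -2.18986e-11.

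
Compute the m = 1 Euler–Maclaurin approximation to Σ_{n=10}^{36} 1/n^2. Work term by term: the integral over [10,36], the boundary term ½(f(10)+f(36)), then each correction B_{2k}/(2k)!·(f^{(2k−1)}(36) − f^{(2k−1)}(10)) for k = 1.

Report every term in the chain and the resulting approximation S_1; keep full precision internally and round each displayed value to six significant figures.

∫_10^36 1/x^2 dx evaluates to 0.0722222.
Boundary: ½(f(10) + f(36)) = ½(0.0100000 + 0.000771605) = 0.00538580.
So far: 0.0776080.
k=1: B_{2}/(2)! × [f^{(1)}(36) − f^{(1)}(10)] = 1/12 × (-4.28669e-05 − (-0.00200000)) = 0.000163094.

S_1 ≈ 0.0777711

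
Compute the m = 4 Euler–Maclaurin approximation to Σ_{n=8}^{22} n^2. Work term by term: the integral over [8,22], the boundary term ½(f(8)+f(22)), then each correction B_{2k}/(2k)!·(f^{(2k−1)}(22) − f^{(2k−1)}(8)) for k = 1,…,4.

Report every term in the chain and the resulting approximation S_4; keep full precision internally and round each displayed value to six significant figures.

The integral term ∫_8^22 x^2 dx = 3378.67.
½[f(8) + f(22)] = ½[64.0000 + 484.000] = 274.000.
So far: 3652.67.
Correction k=1: B_{2}/2! · (f^{(1)}(22) − f^{(1)}(8)) = 1/12 · (44.0000 − 16.0000) = 2.33333.
Partial sum through k=1: 3655.00.
Correction k=2: B_{4}/4! · (f^{(3)}(22) − f^{(3)}(8)) = −1/720 · (0.00000 − 0.00000) = 0.00000.
Partial sum through k=2: 3655.00.
Correction k=3: B_{6}/6! · (f^{(5)}(22) − f^{(5)}(8)) = 1/30240 · (0.00000 − 0.00000) = 0.00000.
Partial sum through k=3: 3655.00.
Correction k=4: B_{8}/8! · (f^{(7)}(22) − f^{(7)}(8)) = −1/1209600 · (0.00000 − 0.00000) = 0.00000.

S_4 ≈ 3655.00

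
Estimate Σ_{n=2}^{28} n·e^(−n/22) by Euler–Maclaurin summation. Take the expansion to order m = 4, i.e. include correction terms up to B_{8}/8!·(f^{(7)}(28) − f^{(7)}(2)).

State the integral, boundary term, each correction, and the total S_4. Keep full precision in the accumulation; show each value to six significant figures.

The integral term ∫_2^28 x·e^(−x/22) dx = 174.044.
Endpoint term: (f(2) + f(28))/2 = (1.82620 + 7.84187)/2 = 4.83404.
Integral + boundary = 178.878.
Order-1 term: 1/12 · (-0.0763818 − 0.830092) = -0.0755395.
Partial sum through k=1: 178.802.
Order-2 term: −1/720 · (0.000999487 − 0.00548821) = 6.23434e-06.
Partial sum through k=2: 178.802.
Order-3 term: 1/30240 · (4.45617e-06 − 1.91350e-05) = -4.85412e-10.
Partial sum through k=3: 178.802.
Order-4 term: −1/1209600 · (1.41473e-08 − 5.56421e-08) = 3.43046e-14.

S_4 ≈ 178.802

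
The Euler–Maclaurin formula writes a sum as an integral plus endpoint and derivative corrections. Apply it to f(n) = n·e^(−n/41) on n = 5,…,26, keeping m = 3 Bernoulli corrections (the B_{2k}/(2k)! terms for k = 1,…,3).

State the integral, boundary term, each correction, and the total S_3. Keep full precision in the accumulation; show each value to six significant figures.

S_3 ≈ 221.555

Integral: ∫_5^26 x·e^(−x/41) dx = 212.495.
½[f(5) + f(26)] = ½[4.42596 + 13.7901] = 9.10802.
Running total after boundary: 221.603.
Correction k=1: B_{2}/2! · (f^{(1)}(26) − f^{(1)}(5)) = 1/12 · (0.194044 − 0.777241) = -0.0485997.
Partial sum through k=1: 221.555.
Correction k=2: B_{4}/4! · (f^{(3)}(26) − f^{(3)}(5)) = −1/720 · (0.000746473 − 0.00151554) = 1.06815e-06.
Partial sum through k=2: 221.555.
Correction k=3: B_{6}/6! · (f^{(5)}(26) − f^{(5)}(5)) = 1/30240 · (8.19459e-07 − 1.52809e-06) = -2.34334e-11.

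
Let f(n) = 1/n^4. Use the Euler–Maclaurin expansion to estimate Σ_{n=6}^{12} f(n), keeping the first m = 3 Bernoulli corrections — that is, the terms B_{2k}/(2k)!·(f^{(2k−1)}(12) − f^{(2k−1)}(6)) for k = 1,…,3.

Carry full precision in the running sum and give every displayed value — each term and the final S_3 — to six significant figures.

S_3 ≈ 0.00180118

The integral term ∫_6^12 1/x^4 dx = 0.00135031.
½[f(6) + f(12)] = ½[0.000771605 + 4.82253e-05] = 0.000409915.
Integral + boundary = 0.00176022.
Correction k=1: B_{2}/2! · (f^{(1)}(12) − f^{(1)}(6)) = 1/12 · (-1.60751e-05 − (-0.000514403)) = 4.15273e-05.
After k=1: 0.00180175.
Correction k=2: B_{4}/4! · (f^{(3)}(12) − f^{(3)}(6)) = −1/720 · (-3.34898e-06 − (-0.000428669)) = -5.90723e-07.
After k=2: 0.00180116.
Correction k=3: B_{6}/6! · (f^{(5)}(12) − f^{(5)}(6)) = 1/30240 · (-1.30238e-06 − (-0.000666819)) = 2.20078e-08.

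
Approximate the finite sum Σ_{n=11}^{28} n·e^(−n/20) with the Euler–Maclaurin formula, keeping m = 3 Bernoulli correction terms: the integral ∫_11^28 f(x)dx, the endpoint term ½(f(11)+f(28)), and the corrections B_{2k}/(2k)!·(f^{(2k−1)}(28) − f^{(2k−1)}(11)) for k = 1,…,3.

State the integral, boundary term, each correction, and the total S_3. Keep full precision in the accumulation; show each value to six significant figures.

S_3 ≈ 127.572

∫_11^28 x·e^(−x/20) dx evaluates to 120.976.
Boundary: ½(f(11) + f(28)) = ½(6.34645 + 6.90471) = 6.62558.
So far: 127.601.
Order-1 term: 1/12 · (-0.0986388 − 0.259627) = -0.0298555.
Partial sum through k=1: 127.572.
Order-2 term: −1/720 · (0.000986388 − 0.00353382) = 3.53810e-06.
Partial sum through k=2: 127.572.
Order-3 term: 1/30240 · (5.54843e-06 − 1.60464e-05) = -3.47156e-10.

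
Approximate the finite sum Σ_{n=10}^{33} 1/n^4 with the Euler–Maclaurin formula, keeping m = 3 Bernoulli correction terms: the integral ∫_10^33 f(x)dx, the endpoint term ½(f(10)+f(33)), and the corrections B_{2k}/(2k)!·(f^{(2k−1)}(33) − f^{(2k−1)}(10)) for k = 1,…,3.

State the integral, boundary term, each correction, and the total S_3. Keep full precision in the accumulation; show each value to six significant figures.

S_3 ≈ 0.000377788

The integral term ∫_10^33 1/x^4 dx = 0.000324058.
Endpoint term: (f(10) + f(33))/2 = (0.000100000 + 8.43226e-07)/2 = 5.04216e-05.
Running total after boundary: 0.000374479.
k=1: B_{2}/(2)! × [f^{(1)}(33) − f^{(1)}(10)] = 1/12 × (-1.02209e-07 − (-4.00000e-05)) = 3.32482e-06.
Partial sum through k=1: 0.000377804.
k=2: B_{4}/(4)! × [f^{(3)}(33) − f^{(3)}(10)] = −1/720 × (-2.81568e-09 − (-1.20000e-05)) = -1.66628e-08.
Partial sum through k=2: 0.000377788.
k=3: B_{6}/(6)! × [f^{(5)}(33) − f^{(5)}(10)] = 1/30240 × (-1.44792e-10 − (-6.72000e-06)) = 2.22217e-10.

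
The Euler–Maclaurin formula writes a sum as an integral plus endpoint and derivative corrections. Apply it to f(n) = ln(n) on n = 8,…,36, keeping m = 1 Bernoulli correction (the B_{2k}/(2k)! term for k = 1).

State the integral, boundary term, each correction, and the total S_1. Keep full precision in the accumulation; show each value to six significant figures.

S_1 ≈ 87.1945

Integral: ∫_8^36 ln(x) dx = 84.3711.
½[f(8) + f(36)] = ½[2.07944 + 3.58352] = 2.83148.
So far: 87.2026.
k=1: B_{2}/(2)! × [f^{(1)}(36) − f^{(1)}(8)] = 1/12 × (0.0277778 − 0.125000) = -0.00810185.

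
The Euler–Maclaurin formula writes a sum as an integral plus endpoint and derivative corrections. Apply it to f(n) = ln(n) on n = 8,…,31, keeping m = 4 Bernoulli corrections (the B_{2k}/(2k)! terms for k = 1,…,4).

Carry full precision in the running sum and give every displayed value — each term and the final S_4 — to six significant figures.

The integral term ∫_8^31 ln(x) dx = 66.8181.
½[f(8) + f(31)] = ½[2.07944 + 3.43399] = 2.75671.
So far: 69.5748.
Correction k=1: B_{2}/2! · (f^{(1)}(31) − f^{(1)}(8)) = 1/12 · (0.0322581 − 0.125000) = -0.00772849.
Partial sum through k=1: 69.5671.
Correction k=2: B_{4}/4! · (f^{(3)}(31) − f^{(3)}(8)) = −1/720 · (6.71344e-05 − 0.00390625) = 5.33211e-06.
Partial sum through k=2: 69.5671.
Correction k=3: B_{6}/6! · (f^{(5)}(31) − f^{(5)}(8)) = 1/30240 · (8.38306e-07 − 0.000732422) = -2.41926e-08.
Partial sum through k=3: 69.5671.
Correction k=4: B_{8}/8! · (f^{(7)}(31) − f^{(7)}(8)) = −1/1209600 · (2.61698e-08 − 0.000343323) = 2.83810e-10.

S_4 ≈ 69.5671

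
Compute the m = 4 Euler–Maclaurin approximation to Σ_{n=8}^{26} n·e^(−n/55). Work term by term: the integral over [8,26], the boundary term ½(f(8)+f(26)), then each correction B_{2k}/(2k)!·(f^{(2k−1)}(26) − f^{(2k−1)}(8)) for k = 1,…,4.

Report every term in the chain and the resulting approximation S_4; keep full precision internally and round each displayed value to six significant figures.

The integral term ∫_8^26 x·e^(−x/55) dx = 219.138.
Boundary: ½(f(8) + f(26)) = ½(6.91703 + 16.2058) = 11.5614.
So far: 230.700.
k=1: B_{2}/(2)! × [f^{(1)}(26) − f^{(1)}(8)] = 1/12 × (0.328649 − 0.738865) = -0.0341847.
After k=1: 230.666.
k=2: B_{4}/(4)! × [f^{(3)}(26) − f^{(3)}(8)] = −1/720 × (0.000520744 − 0.000815909) = 4.09951e-07.
After k=2: 230.666.
k=3: B_{6}/(6)! × [f^{(5)}(26) − f^{(5)}(8)] = 1/30240 × (3.08378e-07 − 4.58699e-07) = -4.97094e-12.
After k=3: 230.666.
k=4: B_{8}/(8)! × [f^{(7)}(26) − f^{(7)}(8)] = −1/1209600 × (1.46978e-10 − 2.14108e-10) = 5.54974e-17.

S_4 ≈ 230.666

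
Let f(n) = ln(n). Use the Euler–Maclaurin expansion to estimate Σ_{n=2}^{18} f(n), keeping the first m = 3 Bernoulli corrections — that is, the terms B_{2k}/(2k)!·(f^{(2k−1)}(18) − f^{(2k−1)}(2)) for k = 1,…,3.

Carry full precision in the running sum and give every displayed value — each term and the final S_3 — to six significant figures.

S_3 ≈ 36.3954

∫_2^18 ln(x) dx evaluates to 34.6404.
½[f(2) + f(18)] = ½[0.693147 + 2.89037] = 1.79176.
Running total after boundary: 36.4322.
k=1: B_{2}/(2)! × [f^{(1)}(18) − f^{(1)}(2)] = 1/12 × (0.0555556 − 0.500000) = -0.0370370.
Partial sum through k=1: 36.3951.
k=2: B_{4}/(4)! × [f^{(3)}(18) − f^{(3)}(2)] = −1/720 × (0.000342936 − 0.250000) = 0.000346746.
Partial sum through k=2: 36.3955.
k=3: B_{6}/(6)! × [f^{(5)}(18) − f^{(5)}(2)] = 1/30240 × (1.27013e-05 − 0.750000) = -2.48012e-05.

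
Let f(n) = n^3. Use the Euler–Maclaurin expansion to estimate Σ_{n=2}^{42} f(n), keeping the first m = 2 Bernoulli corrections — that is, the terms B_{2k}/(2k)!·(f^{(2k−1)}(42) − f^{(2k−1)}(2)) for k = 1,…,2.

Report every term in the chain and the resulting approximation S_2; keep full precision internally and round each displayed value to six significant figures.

S_2 ≈ 815408

The integral term ∫_2^42 x^3 dx = 777920.
½[f(2) + f(42)] = ½[8.00000 + 74088.0] = 37048.0.
So far: 814968.
Order-1 term: 1/12 · (5292.00 − 12.0000) = 440.000.
After k=1: 815408.
Order-2 term: −1/720 · (6.00000 − 6.00000) = 0.00000.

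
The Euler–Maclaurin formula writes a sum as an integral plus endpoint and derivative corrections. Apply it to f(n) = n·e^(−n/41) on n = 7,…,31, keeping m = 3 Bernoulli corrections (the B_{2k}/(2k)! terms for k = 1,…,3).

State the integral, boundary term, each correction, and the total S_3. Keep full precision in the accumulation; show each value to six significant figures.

∫_7^31 x·e^(−x/41) dx evaluates to 273.169.
Endpoint term: (f(7) + f(31))/2 = (5.90133 + 14.5543)/2 = 10.2278.
Integral + boundary = 283.396.
k=1: B_{2}/(2)! × [f^{(1)}(31) − f^{(1)}(7)] = 1/12 × (0.114511 − 0.699113) = -0.0487168.
Partial sum through k=1: 283.348.
k=2: B_{4}/(4)! × [f^{(3)}(31) − f^{(3)}(7)] = −1/720 × (0.000626711 − 0.00141892) = 1.10029e-06.
Partial sum through k=2: 283.348.
k=3: B_{6}/(6)! × [f^{(5)}(31) − f^{(5)}(7)] = 1/30240 × (7.05117e-07 − 1.44078e-06) = -2.43275e-11.

S_3 ≈ 283.348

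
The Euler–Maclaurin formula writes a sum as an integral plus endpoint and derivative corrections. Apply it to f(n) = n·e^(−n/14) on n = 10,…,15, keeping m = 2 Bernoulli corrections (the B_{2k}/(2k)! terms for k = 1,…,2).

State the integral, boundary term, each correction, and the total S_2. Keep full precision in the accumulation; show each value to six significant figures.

Integral: ∫_10^15 x·e^(−x/14) dx = 25.4233.
½[f(10) + f(15)] = ½[4.89542 + 5.13778] = 5.01660.
Integral + boundary = 30.4399.
Correction k=1: B_{2}/2! · (f^{(1)}(15) − f^{(1)}(10)) = 1/12 · (-0.0244656 − 0.139869) = -0.0136946.
Partial sum through k=1: 30.4262.
Correction k=2: B_{4}/4! · (f^{(3)}(15) − f^{(3)}(10)) = −1/720 · (0.00337027 − 0.00570894) = 3.24816e-06.

S_2 ≈ 30.4263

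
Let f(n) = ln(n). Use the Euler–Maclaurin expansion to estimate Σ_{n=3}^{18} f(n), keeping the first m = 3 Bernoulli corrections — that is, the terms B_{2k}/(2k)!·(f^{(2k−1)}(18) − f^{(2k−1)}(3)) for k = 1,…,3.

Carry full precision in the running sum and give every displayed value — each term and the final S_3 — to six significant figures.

The integral term ∫_3^18 ln(x) dx = 33.7309.
½[f(3) + f(18)] = ½[1.09861 + 2.89037] = 1.99449.
Integral + boundary = 35.7253.
Order-1 term: 1/12 · (0.0555556 − 0.333333) = -0.0231481.
Partial sum through k=1: 35.7022.
Order-2 term: −1/720 · (0.000342936 − 0.0740741) = 0.000102404.
Partial sum through k=2: 35.7023.
Order-3 term: 1/30240 · (1.27013e-05 − 0.0987654) = -3.26563e-06.

S_3 ≈ 35.7023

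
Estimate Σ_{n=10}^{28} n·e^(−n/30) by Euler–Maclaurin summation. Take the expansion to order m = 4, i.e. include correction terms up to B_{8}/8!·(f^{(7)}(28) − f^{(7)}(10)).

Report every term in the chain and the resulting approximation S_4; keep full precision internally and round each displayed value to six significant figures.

The integral term ∫_10^28 x·e^(−x/30) dx = 175.599.
½[f(10) + f(28)] = ½[7.16531 + 11.0107] = 9.08803.
Integral + boundary = 184.687.
k=1: B_{2}/(2)! × [f^{(1)}(28) − f^{(1)}(10)] = 1/12 × (0.0262160 − 0.477688) = -0.0376226.
Partial sum through k=1: 184.649.
k=2: B_{4}/(4)! × [f^{(3)}(28) − f^{(3)}(10)] = −1/720 × (0.000902997 − 0.00212306) = 1.69453e-06.
Partial sum through k=2: 184.649.
k=3: B_{6}/(6)! × [f^{(5)}(28) − f^{(5)}(10)] = 1/30240 × (1.97429e-06 − 4.12816e-06) = -7.12258e-11.
Partial sum through k=3: 184.649.
k=4: B_{8}/(8)! × [f^{(7)}(28) − f^{(7)}(10)] = −1/1209600 × (3.27251e-09 − 6.55264e-09) = 2.71175e-15.

S_4 ≈ 184.649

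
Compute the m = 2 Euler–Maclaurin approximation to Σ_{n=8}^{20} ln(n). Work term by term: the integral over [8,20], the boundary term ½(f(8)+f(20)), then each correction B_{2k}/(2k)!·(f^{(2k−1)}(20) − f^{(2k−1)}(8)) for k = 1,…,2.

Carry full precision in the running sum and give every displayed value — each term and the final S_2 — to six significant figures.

The integral term ∫_8^20 ln(x) dx = 31.2791.
½[f(8) + f(20)] = ½[2.07944 + 2.99573] = 2.53759.
Running total after boundary: 33.8167.
Correction k=1: B_{2}/2! · (f^{(1)}(20) − f^{(1)}(8)) = 1/12 · (0.0500000 − 0.125000) = -0.00625000.
Partial sum through k=1: 33.8105.
Correction k=2: B_{4}/4! · (f^{(3)}(20) − f^{(3)}(8)) = −1/720 · (0.000250000 − 0.00390625) = 5.07812e-06.

S_2 ≈ 33.8105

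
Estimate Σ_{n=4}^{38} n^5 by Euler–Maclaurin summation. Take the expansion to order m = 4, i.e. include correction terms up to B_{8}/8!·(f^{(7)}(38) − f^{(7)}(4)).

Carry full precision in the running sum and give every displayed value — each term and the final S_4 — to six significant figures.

S_4 ≈ 5.42309e+08

The integral term ∫_4^38 x^5 dx = 5.01822e+08.
Endpoint term: (f(4) + f(38))/2 = (1024.00 + 7.92352e+07)/2 = 3.96181e+07.
So far: 5.41440e+08.
Order-1 term: 1/12 · (1.04257e+07 − 1280.00) = 868700.
After k=1: 5.42309e+08.
Order-2 term: −1/720 · (86640.0 − 960.000) = -119.000.
After k=2: 5.42309e+08.
Order-3 term: 1/30240 · (120.000 − 120.000) = 0.00000.
After k=3: 5.42309e+08.
Order-4 term: −1/1209600 · (0.00000 − 0.00000) = 0.00000.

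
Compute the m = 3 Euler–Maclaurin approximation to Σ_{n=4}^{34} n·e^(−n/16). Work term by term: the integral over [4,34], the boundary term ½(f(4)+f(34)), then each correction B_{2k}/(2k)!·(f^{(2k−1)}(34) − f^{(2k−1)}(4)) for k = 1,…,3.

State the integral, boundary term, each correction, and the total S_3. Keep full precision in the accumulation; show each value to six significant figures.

S_3 ≈ 157.198

Integral: ∫_4^34 x·e^(−x/16) dx = 153.670.
½[f(4) + f(34)] = ½[3.11520 + 4.06072] = 3.58796.
Running total after boundary: 157.258.
k=1: B_{2}/(2)! × [f^{(1)}(34) − f^{(1)}(4)] = 1/12 × (-0.134362 − 0.584101) = -0.0598719.
Partial sum through k=1: 157.198.
k=2: B_{4}/(4)! × [f^{(3)}(34) − f^{(3)}(4)] = −1/720 × (0.000408218 − 0.00836602) = 1.10525e-05.
Partial sum through k=2: 157.198.
k=3: B_{6}/(6)! × [f^{(5)}(34) − f^{(5)}(4)] = 1/30240 × (5.23941e-06 − 5.64469e-05) = -1.69337e-09.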